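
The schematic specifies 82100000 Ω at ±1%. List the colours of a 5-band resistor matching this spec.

grey, red, brown, green, brown

82100000 Ω = 821 × 10^5.
8 → grey
2 → red
1 → brown
Multiplier 10^5 → green.
±1% tolerance → brown.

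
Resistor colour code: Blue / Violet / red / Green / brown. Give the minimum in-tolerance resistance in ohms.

66528000 Ω

Blue → 6 (first significant figure)
Violet → 7 (second significant figure)
Red → 2 (third significant figure)
Green → ×10^5 multiplier
Brown → ±1% tolerance
672 × 100000 = 67200000 Ω
Minimum = 67200000 × (1 − 1/100) = 66528000 Ω.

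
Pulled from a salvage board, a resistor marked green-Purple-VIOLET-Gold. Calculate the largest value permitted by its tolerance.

Green → 5 (first significant figure)
Violet → 7 (second significant figure)
Violet → ×10^7 multiplier
Gold → ±5% tolerance
57 × 10000000 = 570000000 Ω
Largest = 570000000 × (1 + 5/100) = 598500000 Ω.

598500000 Ω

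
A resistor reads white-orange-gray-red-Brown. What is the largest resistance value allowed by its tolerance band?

White → 9 (first significant figure)
Orange → 3 (second significant figure)
Grey → 8 (third significant figure)
Red → ×10^2 multiplier
Brown → ±1% tolerance
938 × 100 = 93800 Ω
Largest = 93800 × (1 + 1/100) = 94738 Ω.

94738 Ω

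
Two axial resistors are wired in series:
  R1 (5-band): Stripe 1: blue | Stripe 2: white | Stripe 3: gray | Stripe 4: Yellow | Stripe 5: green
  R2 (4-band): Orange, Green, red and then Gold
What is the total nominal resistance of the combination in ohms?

6983500 Ω

R1: blue, white, grey → 698; yellow ×10^4 → 6980000 Ω.
R2: orange, green → 35; red ×10^2 → 3500 Ω.
Series: 6980000 + 3500 = 6983500 Ω.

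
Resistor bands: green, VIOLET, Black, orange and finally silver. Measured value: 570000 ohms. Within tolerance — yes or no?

yes

Green → 5 (first significant figure)
Violet → 7 (second significant figure)
Black → 0 (third significant figure)
Orange → ×10^3 multiplier
Silver → ±10% tolerance
570 × 1000 = 570000 Ω
Allowed range: 513000 Ω to 627000 Ω.
570000 ohms lies inside that range.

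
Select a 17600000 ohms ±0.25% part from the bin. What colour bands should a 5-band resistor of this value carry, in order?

brown, violet, blue, green, blue

17600000 Ω = 176 × 10^5.
1 → brown
7 → violet
6 → blue
Multiplier 10^5 → green.
±0.25% tolerance → blue.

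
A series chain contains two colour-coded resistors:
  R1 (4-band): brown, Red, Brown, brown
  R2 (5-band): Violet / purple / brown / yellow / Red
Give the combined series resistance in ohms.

7710120 Ω

R1: brown, red → 12; brown ×10 → 120 Ω.
R2: violet, violet, brown → 771; yellow ×10^4 → 7710000 Ω.
Series: 120 + 7710000 = 7710120 Ω.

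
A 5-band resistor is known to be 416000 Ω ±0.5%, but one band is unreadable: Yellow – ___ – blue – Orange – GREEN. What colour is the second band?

416000 Ω = 416 × 10^3.
The second band gives digit 1 of the significand, and 1 is brown.

brown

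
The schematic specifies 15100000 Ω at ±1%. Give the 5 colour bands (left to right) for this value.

brown, green, brown, green, brown

15100000 Ω = 151 × 10^5.
1 → brown
5 → green
1 → brown
Multiplier 10^5 → green.
±1% tolerance → brown.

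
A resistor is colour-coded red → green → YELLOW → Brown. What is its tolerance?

±1%

The last band, brown, is the tolerance band.
Brown corresponds to ±1%.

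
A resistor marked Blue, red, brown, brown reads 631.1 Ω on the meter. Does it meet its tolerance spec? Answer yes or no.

no

Blue → 6 (first significant figure)
Red → 2 (second significant figure)
Brown → ×10 multiplier
Brown → ±1% tolerance
62 × 10 = 620 Ω
Allowed range: 613.8 Ω to 626.2 Ω.
631.1 Ω lies outside that range.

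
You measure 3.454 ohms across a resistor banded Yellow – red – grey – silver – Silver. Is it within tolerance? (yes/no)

Yellow → 4 (first significant figure)
Red → 2 (second significant figure)
Grey → 8 (third significant figure)
Silver → ×0.01 multiplier
Silver → ±10% tolerance
428 × 0.01 = 4.28 Ω
Allowed range: 3.852 Ω to 4.708 Ω.
3.454 ohms lies outside that range.

no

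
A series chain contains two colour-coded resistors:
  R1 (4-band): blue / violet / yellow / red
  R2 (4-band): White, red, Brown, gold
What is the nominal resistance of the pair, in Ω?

670920 Ω

R1: blue, violet → 67; yellow ×10^4 → 670000 Ω.
R2: white, red → 92; brown ×10 → 920 Ω.
Series: 670000 + 920 = 670920 Ω.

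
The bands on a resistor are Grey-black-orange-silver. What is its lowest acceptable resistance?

Grey → 8 (first significant figure)
Black → 0 (second significant figure)
Orange → ×10^3 multiplier
Silver → ±10% tolerance
80 × 1000 = 80000 Ω
Lowest = 80000 × (1 − 10/100) = 72000 Ω.

72000 Ω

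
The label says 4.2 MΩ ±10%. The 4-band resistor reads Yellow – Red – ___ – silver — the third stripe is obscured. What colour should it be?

green

4200000 Ω = 42 × 10^5.
The third band is the multiplier, 10^5, which is green.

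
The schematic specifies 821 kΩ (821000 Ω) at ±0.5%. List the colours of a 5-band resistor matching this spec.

821000 Ω = 821 × 10^3.
8 → grey
2 → red
1 → brown
Multiplier 10^3 → orange.
±0.5% tolerance → green.

grey, red, brown, orange, green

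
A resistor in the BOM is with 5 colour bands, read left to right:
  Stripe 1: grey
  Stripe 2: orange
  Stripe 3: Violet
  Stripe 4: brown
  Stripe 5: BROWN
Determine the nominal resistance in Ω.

Grey → 8 (first significant figure)
Orange → 3 (second significant figure)
Violet → 7 (third significant figure)
Brown → ×10 multiplier
837 × 10 = 8370 Ω

8370 Ω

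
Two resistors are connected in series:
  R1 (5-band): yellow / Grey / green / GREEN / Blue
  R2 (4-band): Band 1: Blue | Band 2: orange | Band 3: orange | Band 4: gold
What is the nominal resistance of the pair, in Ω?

R1: yellow, grey, green → 485; green ×10^5 → 48500000 Ω.
R2: blue, orange → 63; orange ×10^3 → 63000 Ω.
Series: 48500000 + 63000 = 48563000 Ω.

48563000 Ω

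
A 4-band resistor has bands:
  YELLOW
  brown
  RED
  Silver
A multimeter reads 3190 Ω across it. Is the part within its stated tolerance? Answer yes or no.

no

Yellow → 4 (first significant figure)
Brown → 1 (second significant figure)
Red → ×10^2 multiplier
Silver → ±10% tolerance
41 × 100 = 4100 Ω
Allowed range: 3690 Ω to 4510 Ω.
3190 Ω lies outside that range.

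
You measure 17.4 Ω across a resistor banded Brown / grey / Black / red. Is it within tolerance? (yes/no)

no

Brown → 1 (first significant figure)
Grey → 8 (second significant figure)
Black → ×1 multiplier
Red → ±2% tolerance
18 × 1 = 18 Ω
Allowed range: 17.64 Ω to 18.36 Ω.
17.4 Ω lies outside that range.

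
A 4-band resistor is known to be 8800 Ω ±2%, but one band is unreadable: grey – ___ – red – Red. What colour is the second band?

grey

8800 Ω = 88 × 10^2.
The second band gives digit 8 of the significand, and 8 is grey.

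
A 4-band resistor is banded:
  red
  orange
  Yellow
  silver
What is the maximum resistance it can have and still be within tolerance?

253000 Ω

Red → 2 (first significant figure)
Orange → 3 (second significant figure)
Yellow → ×10^4 multiplier
Silver → ±10% tolerance
23 × 10000 = 230000 Ω
Maximum = 230000 × (1 + 10/100) = 253000 Ω.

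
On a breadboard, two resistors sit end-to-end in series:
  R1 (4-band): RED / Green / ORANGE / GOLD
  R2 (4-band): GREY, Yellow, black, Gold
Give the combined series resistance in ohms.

R1: red, green → 25; orange ×10^3 → 25000 Ω.
R2: grey, yellow → 84; black ×1 → 84 Ω.
Series: 25000 + 84 = 25084 Ω.

25084 Ω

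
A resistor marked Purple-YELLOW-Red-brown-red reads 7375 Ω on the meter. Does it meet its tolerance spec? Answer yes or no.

Violet → 7 (first significant figure)
Yellow → 4 (second significant figure)
Red → 2 (third significant figure)
Brown → ×10 multiplier
Red → ±2% tolerance
742 × 10 = 7420 Ω
Allowed range: 7271.6 Ω to 7568.4 Ω.
7375 Ω lies inside that range.

yes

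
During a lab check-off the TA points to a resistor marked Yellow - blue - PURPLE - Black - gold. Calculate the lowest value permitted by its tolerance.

443.65 Ω

Yellow → 4 (first significant figure)
Blue → 6 (second significant figure)
Violet → 7 (third significant figure)
Black → ×1 multiplier
Gold → ±5% tolerance
467 × 1 = 467 Ω
Lowest = 467 × (1 − 5/100) = 443.65 Ω.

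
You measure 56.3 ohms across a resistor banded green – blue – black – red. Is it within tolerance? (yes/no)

yes

Green → 5 (first significant figure)
Blue → 6 (second significant figure)
Black → ×1 multiplier
Red → ±2% tolerance
56 × 1 = 56 Ω
Allowed range: 54.88 Ω to 57.12 Ω.
56.3 ohms lies inside that range.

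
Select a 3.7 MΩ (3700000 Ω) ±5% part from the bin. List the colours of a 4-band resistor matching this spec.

orange, violet, green, gold

3700000 Ω = 37 × 10^5.
3 → orange
7 → violet
Multiplier 10^5 → green.
±5% tolerance → gold.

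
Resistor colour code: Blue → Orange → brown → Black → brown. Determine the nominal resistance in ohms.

631 Ω

Blue → 6 (first significant figure)
Orange → 3 (second significant figure)
Brown → 1 (third significant figure)
Black → ×1 multiplier
631 × 1 = 631 Ω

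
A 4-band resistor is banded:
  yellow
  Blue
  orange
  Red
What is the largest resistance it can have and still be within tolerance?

Yellow → 4 (first significant figure)
Blue → 6 (second significant figure)
Orange → ×10^3 multiplier
Red → ±2% tolerance
46 × 1000 = 46000 Ω
Largest = 46000 × (1 + 2/100) = 46920 Ω.

46920 Ω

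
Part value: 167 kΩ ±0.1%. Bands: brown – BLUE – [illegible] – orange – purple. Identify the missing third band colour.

violet

167000 Ω = 167 × 10^3.
The third band gives digit 7 of the significand, and 7 is violet.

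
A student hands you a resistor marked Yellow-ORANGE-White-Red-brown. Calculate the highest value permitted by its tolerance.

44339 Ω

Yellow → 4 (first significant figure)
Orange → 3 (second significant figure)
White → 9 (third significant figure)
Red → ×10^2 multiplier
Brown → ±1% tolerance
439 × 100 = 43900 Ω
Highest = 43900 × (1 + 1/100) = 44339 Ω.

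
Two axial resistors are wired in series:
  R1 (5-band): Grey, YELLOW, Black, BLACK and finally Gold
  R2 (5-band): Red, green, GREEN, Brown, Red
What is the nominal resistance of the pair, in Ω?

R1: grey, yellow, black → 840; black ×1 → 840 Ω.
R2: red, green, green → 255; brown ×10 → 2550 Ω.
Series: 840 + 2550 = 3390 Ω.

3390 Ω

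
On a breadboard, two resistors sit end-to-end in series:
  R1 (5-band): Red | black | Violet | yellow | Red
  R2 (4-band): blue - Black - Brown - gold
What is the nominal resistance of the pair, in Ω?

R1: red, black, violet → 207; yellow ×10^4 → 2070000 Ω.
R2: blue, black → 60; brown ×10 → 600 Ω.
Series: 2070000 + 600 = 2070600 Ω.

2070600 Ω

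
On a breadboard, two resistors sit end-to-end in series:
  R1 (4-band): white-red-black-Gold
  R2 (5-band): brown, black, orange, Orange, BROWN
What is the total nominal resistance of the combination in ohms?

R1: white, red → 92; black ×1 → 92 Ω.
R2: brown, black, orange → 103; orange ×10^3 → 103000 Ω.
Series: 92 + 103000 = 103092 Ω.

103092 Ω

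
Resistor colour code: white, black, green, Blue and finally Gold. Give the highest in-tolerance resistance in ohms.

White → 9 (first significant figure)
Black → 0 (second significant figure)
Green → 5 (third significant figure)
Blue → ×10^6 multiplier
Gold → ±5% tolerance
905 × 1000000 = 905000000 Ω
Highest = 905000000 × (1 + 5/100) = 950250000 Ω.

950250000 Ω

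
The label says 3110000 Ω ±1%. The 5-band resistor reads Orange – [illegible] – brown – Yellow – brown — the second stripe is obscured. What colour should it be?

brown

3110000 Ω = 311 × 10^4.
The second band gives digit 1 of the significand, and 1 is brown.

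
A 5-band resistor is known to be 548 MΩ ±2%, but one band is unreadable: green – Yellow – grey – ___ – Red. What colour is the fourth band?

548000000 Ω = 548 × 10^6.
The fourth band is the multiplier, 10^6, which is blue.

blue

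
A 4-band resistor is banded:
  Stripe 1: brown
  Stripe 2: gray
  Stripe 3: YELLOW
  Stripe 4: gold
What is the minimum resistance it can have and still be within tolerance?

Brown → 1 (first significant figure)
Grey → 8 (second significant figure)
Yellow → ×10^4 multiplier
Gold → ±5% tolerance
18 × 10000 = 180000 Ω
Minimum = 180000 × (1 − 5/100) = 171000 Ω.

171000 Ω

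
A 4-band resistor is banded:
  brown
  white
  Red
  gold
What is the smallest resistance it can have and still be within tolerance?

1805 Ω

Brown → 1 (first significant figure)
White → 9 (second significant figure)
Red → ×10^2 multiplier
Gold → ±5% tolerance
19 × 100 = 1900 Ω
Smallest = 1900 × (1 − 5/100) = 1805 Ω.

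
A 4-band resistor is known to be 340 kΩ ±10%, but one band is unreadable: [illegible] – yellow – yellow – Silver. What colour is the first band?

orange

340000 Ω = 34 × 10^4.
The first band gives digit 3 of the significand, and 3 is orange.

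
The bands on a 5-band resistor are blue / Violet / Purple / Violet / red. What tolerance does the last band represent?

±2%

The last band, red, is the tolerance band.
Red corresponds to ±2%.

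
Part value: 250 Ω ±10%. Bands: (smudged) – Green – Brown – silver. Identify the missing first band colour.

red

250 Ω = 25 × 10^1.
The first band gives digit 2 of the significand, and 2 is red.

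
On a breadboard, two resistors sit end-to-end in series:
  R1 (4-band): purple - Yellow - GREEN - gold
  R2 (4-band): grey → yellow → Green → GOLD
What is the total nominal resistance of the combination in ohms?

R1: violet, yellow → 74; green ×10^5 → 7400000 Ω.
R2: grey, yellow → 84; green ×10^5 → 8400000 Ω.
Series: 7400000 + 8400000 = 15800000 Ω.

15800000 Ω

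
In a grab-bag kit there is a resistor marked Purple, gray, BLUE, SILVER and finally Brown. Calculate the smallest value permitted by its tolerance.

Violet → 7 (first significant figure)
Grey → 8 (second significant figure)
Blue → 6 (third significant figure)
Silver → ×0.01 multiplier
Brown → ±1% tolerance
786 × 0.01 = 7.86 Ω
Smallest = 7.86 × (1 − 1/100) = 7.7814 Ω.

7.7814 Ω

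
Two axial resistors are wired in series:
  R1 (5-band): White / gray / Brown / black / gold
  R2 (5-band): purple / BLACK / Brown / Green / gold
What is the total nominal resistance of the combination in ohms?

R1: white, grey, brown → 981; black ×1 → 981 Ω.
R2: violet, black, brown → 701; green ×10^5 → 70100000 Ω.
Series: 981 + 70100000 = 70100981 Ω.

70100981 Ω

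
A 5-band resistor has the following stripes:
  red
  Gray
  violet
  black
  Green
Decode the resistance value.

Red → 2 (first significant figure)
Grey → 8 (second significant figure)
Violet → 7 (third significant figure)
Black → ×1 multiplier
287 × 1 = 287 Ω

287 Ω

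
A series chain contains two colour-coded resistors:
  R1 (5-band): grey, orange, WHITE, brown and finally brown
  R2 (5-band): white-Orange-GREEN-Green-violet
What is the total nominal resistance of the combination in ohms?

93508390 Ω

R1: grey, orange, white → 839; brown ×10 → 8390 Ω.
R2: white, orange, green → 935; green ×10^5 → 93500000 Ω.
Series: 8390 + 93500000 = 93508390 Ω.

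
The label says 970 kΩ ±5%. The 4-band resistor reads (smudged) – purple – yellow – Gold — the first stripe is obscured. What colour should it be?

white

970000 Ω = 97 × 10^4.
The first band gives digit 9 of the significand, and 9 is white.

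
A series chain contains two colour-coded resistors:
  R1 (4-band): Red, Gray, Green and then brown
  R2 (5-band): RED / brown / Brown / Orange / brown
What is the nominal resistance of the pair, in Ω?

3011000 Ω

R1: red, grey → 28; green ×10^5 → 2800000 Ω.
R2: red, brown, brown → 211; orange ×10^3 → 211000 Ω.
Series: 2800000 + 211000 = 3011000 Ω.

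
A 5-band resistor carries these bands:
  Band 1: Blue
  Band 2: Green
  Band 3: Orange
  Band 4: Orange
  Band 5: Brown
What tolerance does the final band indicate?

±1%

The last band, brown, is the tolerance band.
Brown corresponds to ±1%.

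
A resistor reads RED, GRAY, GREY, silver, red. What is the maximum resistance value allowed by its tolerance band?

Red → 2 (first significant figure)
Grey → 8 (second significant figure)
Grey → 8 (third significant figure)
Silver → ×0.01 multiplier
Red → ±2% tolerance
288 × 0.01 = 2.88 Ω
Maximum = 2.88 × (1 + 2/100) = 2.9376 Ω.

2.9376 Ω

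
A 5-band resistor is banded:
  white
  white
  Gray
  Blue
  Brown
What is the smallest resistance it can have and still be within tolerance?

988020000 Ω

White → 9 (first significant figure)
White → 9 (second significant figure)
Grey → 8 (third significant figure)
Blue → ×10^6 multiplier
Brown → ±1% tolerance
998 × 1000000 = 998000000 Ω
Smallest = 998000000 × (1 − 1/100) = 988020000 Ω.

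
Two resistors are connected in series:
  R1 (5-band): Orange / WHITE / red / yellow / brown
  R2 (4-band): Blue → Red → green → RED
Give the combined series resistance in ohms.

10120000 Ω

R1: orange, white, red → 392; yellow ×10^4 → 3920000 Ω.
R2: blue, red → 62; green ×10^5 → 6200000 Ω.
Series: 3920000 + 6200000 = 10120000 Ω.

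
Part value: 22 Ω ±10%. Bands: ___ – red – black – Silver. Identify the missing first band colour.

22 Ω = 22 × 10^0.
The first band gives digit 2 of the significand, and 2 is red.

red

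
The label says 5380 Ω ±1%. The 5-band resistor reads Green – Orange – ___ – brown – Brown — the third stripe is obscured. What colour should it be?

grey

5380 Ω = 538 × 10^1.
The third band gives digit 8 of the significand, and 8 is grey.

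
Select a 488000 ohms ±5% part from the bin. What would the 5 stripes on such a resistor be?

yellow, grey, grey, orange, gold

488000 Ω = 488 × 10^3.
4 → yellow
8 → grey
8 → grey
Multiplier 10^3 → orange.
±5% tolerance → gold.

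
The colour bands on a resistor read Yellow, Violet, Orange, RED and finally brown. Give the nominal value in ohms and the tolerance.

47300 Ω ±1%

Yellow → 4 (first significant figure)
Violet → 7 (second significant figure)
Orange → 3 (third significant figure)
Red → ×10^2 multiplier
Brown → ±1% tolerance
473 × 100 = 47300 Ω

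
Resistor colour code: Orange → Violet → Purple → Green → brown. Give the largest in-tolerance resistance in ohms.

38077000 Ω

Orange → 3 (first significant figure)
Violet → 7 (second significant figure)
Violet → 7 (third significant figure)
Green → ×10^5 multiplier
Brown → ±1% tolerance
377 × 100000 = 37700000 Ω
Largest = 37700000 × (1 + 1/100) = 38077000 Ω.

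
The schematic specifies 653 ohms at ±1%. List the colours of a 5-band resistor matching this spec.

blue, green, orange, black, brown

653 Ω = 653 × 10^0.
6 → blue
5 → green
3 → orange
Multiplier 10^0 → black.
±1% tolerance → brown.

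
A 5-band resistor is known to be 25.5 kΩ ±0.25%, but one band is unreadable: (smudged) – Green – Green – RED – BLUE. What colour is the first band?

red

25500 Ω = 255 × 10^2.
The first band gives digit 2 of the significand, and 2 is red.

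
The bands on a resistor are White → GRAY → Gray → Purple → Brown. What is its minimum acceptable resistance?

White → 9 (first significant figure)
Grey → 8 (second significant figure)
Grey → 8 (third significant figure)
Violet → ×10^7 multiplier
Brown → ±1% tolerance
988 × 10000000 = 9880000000 Ω
Minimum = 9880000000 × (1 − 1/100) = 9781200000 Ω.

9781200000 Ω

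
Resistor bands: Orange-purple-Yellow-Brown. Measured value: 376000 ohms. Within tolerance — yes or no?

Orange → 3 (first significant figure)
Violet → 7 (second significant figure)
Yellow → ×10^4 multiplier
Brown → ±1% tolerance
37 × 10000 = 370000 Ω
Allowed range: 366300 Ω to 373700 Ω.
376000 ohms lies outside that range.

no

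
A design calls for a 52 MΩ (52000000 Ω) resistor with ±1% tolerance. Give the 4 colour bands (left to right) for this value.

green, red, blue, brown

52000000 Ω = 52 × 10^6.
5 → green
2 → red
Multiplier 10^6 → blue.
±1% tolerance → brown.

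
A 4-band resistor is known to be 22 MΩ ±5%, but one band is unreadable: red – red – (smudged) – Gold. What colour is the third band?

22000000 Ω = 22 × 10^6.
The third band is the multiplier, 10^6, which is blue.

blue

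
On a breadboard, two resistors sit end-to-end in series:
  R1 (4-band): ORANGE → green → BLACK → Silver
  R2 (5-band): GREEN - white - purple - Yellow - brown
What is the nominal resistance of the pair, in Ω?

5970035 Ω

R1: orange, green → 35; black ×1 → 35 Ω.
R2: green, white, violet → 597; yellow ×10^4 → 5970000 Ω.
Series: 35 + 5970000 = 5970035 Ω.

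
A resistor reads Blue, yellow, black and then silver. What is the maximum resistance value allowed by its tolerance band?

Blue → 6 (first significant figure)
Yellow → 4 (second significant figure)
Black → ×1 multiplier
Silver → ±10% tolerance
64 × 1 = 64 Ω
Maximum = 64 × (1 + 10/100) = 70.4 Ω.

70.4 Ω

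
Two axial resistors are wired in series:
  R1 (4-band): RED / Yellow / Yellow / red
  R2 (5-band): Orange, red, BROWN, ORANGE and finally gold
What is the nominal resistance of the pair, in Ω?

R1: red, yellow → 24; yellow ×10^4 → 240000 Ω.
R2: orange, red, brown → 321; orange ×10^3 → 321000 Ω.
Series: 240000 + 321000 = 561000 Ω.

561000 Ω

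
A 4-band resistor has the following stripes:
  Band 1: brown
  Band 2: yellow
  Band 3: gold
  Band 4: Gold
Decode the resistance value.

Brown → 1 (first significant figure)
Yellow → 4 (second significant figure)
Gold → ×0.1 multiplier
14 × 0.1 = 1.4 Ω

1.4 Ω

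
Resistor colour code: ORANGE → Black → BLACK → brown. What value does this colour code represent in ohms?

30 Ω

Orange → 3 (first significant figure)
Black → 0 (second significant figure)
Black → ×1 multiplier
30 × 1 = 30 Ω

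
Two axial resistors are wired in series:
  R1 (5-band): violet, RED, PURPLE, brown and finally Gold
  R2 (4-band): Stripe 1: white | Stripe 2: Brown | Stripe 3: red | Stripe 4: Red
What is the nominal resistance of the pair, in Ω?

R1: violet, red, violet → 727; brown ×10 → 7270 Ω.
R2: white, brown → 91; red ×10^2 → 9100 Ω.
Series: 7270 + 9100 = 16370 Ω.

16370 Ω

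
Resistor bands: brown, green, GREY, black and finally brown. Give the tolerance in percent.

The last band, brown, is the tolerance band.
Brown corresponds to ±1%.

±1%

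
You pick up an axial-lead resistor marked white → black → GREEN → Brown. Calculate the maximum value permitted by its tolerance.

9090000 Ω

White → 9 (first significant figure)
Black → 0 (second significant figure)
Green → ×10^5 multiplier
Brown → ±1% tolerance
90 × 100000 = 9000000 Ω
Maximum = 9000000 × (1 + 1/100) = 9090000 Ω.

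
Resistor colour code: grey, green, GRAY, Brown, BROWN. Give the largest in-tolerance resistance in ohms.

Grey → 8 (first significant figure)
Green → 5 (second significant figure)
Grey → 8 (third significant figure)
Brown → ×10 multiplier
Brown → ±1% tolerance
858 × 10 = 8580 Ω
Largest = 8580 × (1 + 1/100) = 8665.8 Ω.

8665.8 Ω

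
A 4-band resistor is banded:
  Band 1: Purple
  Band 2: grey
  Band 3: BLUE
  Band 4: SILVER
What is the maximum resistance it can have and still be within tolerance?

Violet → 7 (first significant figure)
Grey → 8 (second significant figure)
Blue → ×10^6 multiplier
Silver → ±10% tolerance
78 × 1000000 = 78000000 Ω
Maximum = 78000000 × (1 + 10/100) = 85800000 Ω.

85800000 Ω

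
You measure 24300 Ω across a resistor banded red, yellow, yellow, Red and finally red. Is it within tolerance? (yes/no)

Red → 2 (first significant figure)
Yellow → 4 (second significant figure)
Yellow → 4 (third significant figure)
Red → ×10^2 multiplier
Red → ±2% tolerance
244 × 100 = 24400 Ω
Allowed range: 23912 Ω to 24888 Ω.
24300 Ω lies inside that range.

yes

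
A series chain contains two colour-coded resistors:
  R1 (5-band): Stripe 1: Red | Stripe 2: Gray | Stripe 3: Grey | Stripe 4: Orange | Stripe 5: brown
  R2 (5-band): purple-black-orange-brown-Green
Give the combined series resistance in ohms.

295030 Ω

R1: red, grey, grey → 288; orange ×10^3 → 288000 Ω.
R2: violet, black, orange → 703; brown ×10 → 7030 Ω.
Series: 288000 + 7030 = 295030 Ω.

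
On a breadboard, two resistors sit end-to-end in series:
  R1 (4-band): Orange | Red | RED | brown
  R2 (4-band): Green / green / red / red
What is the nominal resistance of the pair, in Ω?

8700 Ω

R1: orange, red → 32; red ×10^2 → 3200 Ω.
R2: green, green → 55; red ×10^2 → 5500 Ω.
Series: 3200 + 5500 = 8700 Ω.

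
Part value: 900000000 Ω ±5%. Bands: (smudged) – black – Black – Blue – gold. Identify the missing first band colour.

white

900000000 Ω = 900 × 10^6.
The first band gives digit 9 of the significand, and 9 is white.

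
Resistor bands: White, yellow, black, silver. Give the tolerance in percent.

±10%

The last band, silver, is the tolerance band.
Silver corresponds to ±10%.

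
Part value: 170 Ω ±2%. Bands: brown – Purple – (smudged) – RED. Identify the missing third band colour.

brown

170 Ω = 17 × 10^1.
The third band is the multiplier, 10^1, which is brown.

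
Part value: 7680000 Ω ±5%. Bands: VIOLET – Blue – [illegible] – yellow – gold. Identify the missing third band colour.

7680000 Ω = 768 × 10^4.
The third band gives digit 8 of the significand, and 8 is grey.

grey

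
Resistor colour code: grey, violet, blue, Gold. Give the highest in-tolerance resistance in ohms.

Grey → 8 (first significant figure)
Violet → 7 (second significant figure)
Blue → ×10^6 multiplier
Gold → ±5% tolerance
87 × 1000000 = 87000000 Ω
Highest = 87000000 × (1 + 5/100) = 91350000 Ω.

91350000 Ω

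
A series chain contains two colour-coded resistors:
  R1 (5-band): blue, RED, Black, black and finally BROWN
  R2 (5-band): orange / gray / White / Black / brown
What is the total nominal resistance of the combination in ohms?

R1: blue, red, black → 620; black ×1 → 620 Ω.
R2: orange, grey, white → 389; black ×1 → 389 Ω.
Series: 620 + 389 = 1009 Ω.

1009 Ω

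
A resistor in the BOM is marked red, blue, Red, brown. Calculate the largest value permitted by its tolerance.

Red → 2 (first significant figure)
Blue → 6 (second significant figure)
Red → ×10^2 multiplier
Brown → ±1% tolerance
26 × 100 = 2600 Ω
Largest = 2600 × (1 + 1/100) = 2626 Ω.

2626 Ω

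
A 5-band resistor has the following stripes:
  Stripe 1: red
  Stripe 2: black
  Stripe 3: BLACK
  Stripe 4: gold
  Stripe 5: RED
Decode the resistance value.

Red → 2 (first significant figure)
Black → 0 (second significant figure)
Black → 0 (third significant figure)
Gold → ×0.1 multiplier
200 × 0.1 = 20 Ω

20 Ω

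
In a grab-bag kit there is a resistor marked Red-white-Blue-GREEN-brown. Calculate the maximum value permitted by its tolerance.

Red → 2 (first significant figure)
White → 9 (second significant figure)
Blue → 6 (third significant figure)
Green → ×10^5 multiplier
Brown → ±1% tolerance
296 × 100000 = 29600000 Ω
Maximum = 29600000 × (1 + 1/100) = 29896000 Ω.

29896000 Ω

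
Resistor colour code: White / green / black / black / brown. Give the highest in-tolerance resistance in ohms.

White → 9 (first significant figure)
Green → 5 (second significant figure)
Black → 0 (third significant figure)
Black → ×1 multiplier
Brown → ±1% tolerance
950 × 1 = 950 Ω
Highest = 950 × (1 + 1/100) = 959.5 Ω.

959.5 Ω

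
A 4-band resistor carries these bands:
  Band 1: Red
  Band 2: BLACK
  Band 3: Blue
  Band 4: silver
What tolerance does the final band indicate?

±10%

The last band, silver, is the tolerance band.
Silver corresponds to ±10%.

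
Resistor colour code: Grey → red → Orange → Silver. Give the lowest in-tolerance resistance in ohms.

73800 Ω

Grey → 8 (first significant figure)
Red → 2 (second significant figure)
Orange → ×10^3 multiplier
Silver → ±10% tolerance
82 × 1000 = 82000 Ω
Lowest = 82000 × (1 − 10/100) = 73800 Ω.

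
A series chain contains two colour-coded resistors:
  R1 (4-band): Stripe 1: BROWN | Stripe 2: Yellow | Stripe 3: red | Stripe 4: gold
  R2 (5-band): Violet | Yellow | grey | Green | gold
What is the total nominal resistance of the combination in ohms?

74801400 Ω

R1: brown, yellow → 14; red ×10^2 → 1400 Ω.
R2: violet, yellow, grey → 748; green ×10^5 → 74800000 Ω.
Series: 1400 + 74800000 = 74801400 Ω.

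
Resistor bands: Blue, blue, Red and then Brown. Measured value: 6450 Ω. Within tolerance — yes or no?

no

Blue → 6 (first significant figure)
Blue → 6 (second significant figure)
Red → ×10^2 multiplier
Brown → ±1% tolerance
66 × 100 = 6600 Ω
Allowed range: 6534 Ω to 6666 Ω.
6450 Ω lies outside that range.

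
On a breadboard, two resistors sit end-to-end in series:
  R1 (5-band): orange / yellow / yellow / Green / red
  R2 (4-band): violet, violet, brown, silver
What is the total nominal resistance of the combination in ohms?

R1: orange, yellow, yellow → 344; green ×10^5 → 34400000 Ω.
R2: violet, violet → 77; brown ×10 → 770 Ω.
Series: 34400000 + 770 = 34400770 Ω.

34400770 Ω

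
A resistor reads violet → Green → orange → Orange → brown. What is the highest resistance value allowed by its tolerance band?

Violet → 7 (first significant figure)
Green → 5 (second significant figure)
Orange → 3 (third significant figure)
Orange → ×10^3 multiplier
Brown → ±1% tolerance
753 × 1000 = 753000 Ω
Highest = 753000 × (1 + 1/100) = 760530 Ω.

760530 Ω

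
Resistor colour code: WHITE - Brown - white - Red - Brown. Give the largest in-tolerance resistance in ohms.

White → 9 (first significant figure)
Brown → 1 (second significant figure)
White → 9 (third significant figure)
Red → ×10^2 multiplier
Brown → ±1% tolerance
919 × 100 = 91900 Ω
Largest = 91900 × (1 + 1/100) = 92819 Ω.

92819 Ω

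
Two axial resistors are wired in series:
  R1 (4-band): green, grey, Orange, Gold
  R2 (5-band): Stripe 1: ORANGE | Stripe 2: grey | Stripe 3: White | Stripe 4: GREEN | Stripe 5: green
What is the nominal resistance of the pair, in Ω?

R1: green, grey → 58; orange ×10^3 → 58000 Ω.
R2: orange, grey, white → 389; green ×10^5 → 38900000 Ω.
Series: 58000 + 38900000 = 38958000 Ω.

38958000 Ω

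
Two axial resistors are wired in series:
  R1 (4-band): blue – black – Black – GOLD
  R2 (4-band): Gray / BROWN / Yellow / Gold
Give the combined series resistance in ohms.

810060 Ω

R1: blue, black → 60; black ×1 → 60 Ω.
R2: grey, brown → 81; yellow ×10^4 → 810000 Ω.
Series: 60 + 810000 = 810060 Ω.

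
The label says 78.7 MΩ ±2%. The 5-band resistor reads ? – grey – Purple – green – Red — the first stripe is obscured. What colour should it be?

78700000 Ω = 787 × 10^5.
The first band gives digit 7 of the significand, and 7 is violet.

violet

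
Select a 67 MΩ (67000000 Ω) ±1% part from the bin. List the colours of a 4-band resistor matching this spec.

67000000 Ω = 67 × 10^6.
6 → blue
7 → violet
Multiplier 10^6 → blue.
±1% tolerance → brown.

blue, violet, blue, brown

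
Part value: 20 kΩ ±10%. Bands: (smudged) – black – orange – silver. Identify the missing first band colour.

20000 Ω = 20 × 10^3.
The first band gives digit 2 of the significand, and 2 is red.

red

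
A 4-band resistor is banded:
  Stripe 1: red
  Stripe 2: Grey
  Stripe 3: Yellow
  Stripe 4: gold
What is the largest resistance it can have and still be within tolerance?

294000 Ω

Red → 2 (first significant figure)
Grey → 8 (second significant figure)
Yellow → ×10^4 multiplier
Gold → ±5% tolerance
28 × 10000 = 280000 Ω
Largest = 280000 × (1 + 5/100) = 294000 Ω.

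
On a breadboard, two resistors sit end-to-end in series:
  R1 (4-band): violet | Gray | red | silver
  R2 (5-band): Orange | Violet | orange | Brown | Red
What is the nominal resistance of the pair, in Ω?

11530 Ω

R1: violet, grey → 78; red ×10^2 → 7800 Ω.
R2: orange, violet, orange → 373; brown ×10 → 3730 Ω.
Series: 7800 + 3730 = 11530 Ω.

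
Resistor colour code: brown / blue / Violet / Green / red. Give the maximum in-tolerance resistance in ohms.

17034000 Ω

Brown → 1 (first significant figure)
Blue → 6 (second significant figure)
Violet → 7 (third significant figure)
Green → ×10^5 multiplier
Red → ±2% tolerance
167 × 100000 = 16700000 Ω
Maximum = 16700000 × (1 + 2/100) = 17034000 Ω.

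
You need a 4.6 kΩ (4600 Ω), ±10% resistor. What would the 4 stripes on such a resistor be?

4600 Ω = 46 × 10^2.
4 → yellow
6 → blue
Multiplier 10^2 → red.
±10% tolerance → silver.

yellow, blue, red, silver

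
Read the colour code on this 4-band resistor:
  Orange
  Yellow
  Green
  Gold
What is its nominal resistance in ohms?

3400000 Ω

Orange → 3 (first significant figure)
Yellow → 4 (second significant figure)
Green → ×10^5 multiplier
34 × 100000 = 3400000 Ω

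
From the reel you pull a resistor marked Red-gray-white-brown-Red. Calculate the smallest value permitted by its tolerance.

Red → 2 (first significant figure)
Grey → 8 (second significant figure)
White → 9 (third significant figure)
Brown → ×10 multiplier
Red → ±2% tolerance
289 × 10 = 2890 Ω
Smallest = 2890 × (1 − 2/100) = 2832.2 Ω.

2832.2 Ω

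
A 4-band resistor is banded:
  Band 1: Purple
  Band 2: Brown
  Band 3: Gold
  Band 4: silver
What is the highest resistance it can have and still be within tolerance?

Violet → 7 (first significant figure)
Brown → 1 (second significant figure)
Gold → ×0.1 multiplier
Silver → ±10% tolerance
71 × 0.1 = 7.1 Ω
Highest = 7.1 × (1 + 10/100) = 7.81 Ω.

7.81 Ω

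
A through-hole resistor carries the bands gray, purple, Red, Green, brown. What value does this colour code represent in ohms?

87200000 Ω

Grey → 8 (first significant figure)
Violet → 7 (second significant figure)
Red → 2 (third significant figure)
Green → ×10^5 multiplier
872 × 100000 = 87200000 Ω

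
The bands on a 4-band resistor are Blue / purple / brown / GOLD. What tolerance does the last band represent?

The last band, gold, is the tolerance band.
Gold corresponds to ±5%.

±5%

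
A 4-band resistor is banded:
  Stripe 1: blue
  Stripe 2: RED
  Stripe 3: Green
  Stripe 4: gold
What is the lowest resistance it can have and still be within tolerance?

Blue → 6 (first significant figure)
Red → 2 (second significant figure)
Green → ×10^5 multiplier
Gold → ±5% tolerance
62 × 100000 = 6200000 Ω
Lowest = 6200000 × (1 − 5/100) = 5890000 Ω.

5890000 Ω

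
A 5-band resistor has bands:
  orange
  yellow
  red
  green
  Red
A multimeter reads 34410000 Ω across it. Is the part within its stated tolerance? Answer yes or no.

yes

Orange → 3 (first significant figure)
Yellow → 4 (second significant figure)
Red → 2 (third significant figure)
Green → ×10^5 multiplier
Red → ±2% tolerance
342 × 100000 = 34200000 Ω
Allowed range: 33516000 Ω to 34884000 Ω.
34410000 Ω lies inside that range.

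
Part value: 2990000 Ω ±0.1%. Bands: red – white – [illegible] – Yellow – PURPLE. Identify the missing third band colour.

2990000 Ω = 299 × 10^4.
The third band gives digit 9 of the significand, and 9 is white.

white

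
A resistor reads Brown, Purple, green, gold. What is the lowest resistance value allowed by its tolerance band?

1615000 Ω

Brown → 1 (first significant figure)
Violet → 7 (second significant figure)
Green → ×10^5 multiplier
Gold → ±5% tolerance
17 × 100000 = 1700000 Ω
Lowest = 1700000 × (1 − 5/100) = 1615000 Ω.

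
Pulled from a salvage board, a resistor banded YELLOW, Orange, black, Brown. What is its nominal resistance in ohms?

43 Ω

Yellow → 4 (first significant figure)
Orange → 3 (second significant figure)
Black → ×1 multiplier
43 × 1 = 43 Ω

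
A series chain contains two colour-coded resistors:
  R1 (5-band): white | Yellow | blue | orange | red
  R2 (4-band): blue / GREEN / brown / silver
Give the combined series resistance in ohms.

R1: white, yellow, blue → 946; orange ×10^3 → 946000 Ω.
R2: blue, green → 65; brown ×10 → 650 Ω.
Series: 946000 + 650 = 946650 Ω.

946650 Ω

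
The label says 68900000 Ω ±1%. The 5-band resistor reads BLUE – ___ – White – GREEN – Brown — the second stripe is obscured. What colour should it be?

68900000 Ω = 689 × 10^5.
The second band gives digit 8 of the significand, and 8 is grey.

grey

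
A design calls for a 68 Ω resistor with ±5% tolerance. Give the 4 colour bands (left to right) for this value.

blue, grey, black, gold

68 Ω = 68 × 10^0.
6 → blue
8 → grey
Multiplier 10^0 → black.
±5% tolerance → gold.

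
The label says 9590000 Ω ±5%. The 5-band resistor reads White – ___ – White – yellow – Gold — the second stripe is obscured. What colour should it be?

9590000 Ω = 959 × 10^4.
The second band gives digit 5 of the significand, and 5 is green.

green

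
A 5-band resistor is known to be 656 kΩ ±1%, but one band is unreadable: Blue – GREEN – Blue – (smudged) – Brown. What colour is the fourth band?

orange

656000 Ω = 656 × 10^3.
The fourth band is the multiplier, 10^3, which is orange.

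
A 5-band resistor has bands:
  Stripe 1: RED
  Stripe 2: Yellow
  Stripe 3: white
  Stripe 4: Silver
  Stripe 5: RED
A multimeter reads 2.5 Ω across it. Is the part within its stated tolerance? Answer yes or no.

yes

Red → 2 (first significant figure)
Yellow → 4 (second significant figure)
White → 9 (third significant figure)
Silver → ×0.01 multiplier
Red → ±2% tolerance
249 × 0.01 = 2.49 Ω
Allowed range: 2.4402 Ω to 2.5398 Ω.
2.5 Ω lies inside that range.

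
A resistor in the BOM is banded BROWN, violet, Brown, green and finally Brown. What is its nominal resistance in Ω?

17100000 Ω

Brown → 1 (first significant figure)
Violet → 7 (second significant figure)
Brown → 1 (third significant figure)
Green → ×10^5 multiplier
171 × 100000 = 17100000 Ω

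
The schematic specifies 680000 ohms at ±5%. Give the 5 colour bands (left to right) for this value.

blue, grey, black, orange, gold

680000 Ω = 680 × 10^3.
6 → blue
8 → grey
0 → black
Multiplier 10^3 → orange.
±5% tolerance → gold.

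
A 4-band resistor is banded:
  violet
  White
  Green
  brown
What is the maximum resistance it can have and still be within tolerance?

Violet → 7 (first significant figure)
White → 9 (second significant figure)
Green → ×10^5 multiplier
Brown → ±1% tolerance
79 × 100000 = 7900000 Ω
Maximum = 7900000 × (1 + 1/100) = 7979000 Ω.

7979000 Ω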